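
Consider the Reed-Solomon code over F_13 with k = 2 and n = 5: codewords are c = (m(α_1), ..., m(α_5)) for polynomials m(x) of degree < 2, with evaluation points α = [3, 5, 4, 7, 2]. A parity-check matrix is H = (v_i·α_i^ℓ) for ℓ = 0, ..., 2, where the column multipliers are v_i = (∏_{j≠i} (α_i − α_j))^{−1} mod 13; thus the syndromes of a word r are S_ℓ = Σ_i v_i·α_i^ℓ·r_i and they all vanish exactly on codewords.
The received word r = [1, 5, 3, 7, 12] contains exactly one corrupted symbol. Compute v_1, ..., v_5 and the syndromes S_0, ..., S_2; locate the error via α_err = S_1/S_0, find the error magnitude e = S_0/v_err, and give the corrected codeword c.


S = (8, 4, 2), error at position 4, error magnitude e = 11, c = [1, 5, 3, 9, 12].

Step 1: column multipliers v_i = (∏_{j≠i}(α_i − α_j))^{−1} mod 13.
  i = 1 (α = 3): (3−5)(3−4)(3−7)(3−2) = (−2)·(−1)·(−4)·1 = −8 ≡ 5, so v_1 = 5^{−1} = 8 (mod 13).
  i = 2 (α = 5): (5−3)(5−4)(5−7)(5−2) = 2·1·(−2)·3 = −12 ≡ 1, so v_2 = 1^{−1} = 1 (mod 13).
  i = 3 (α = 4): (4−3)(4−5)(4−7)(4−2) = 1·(−1)·(−3)·2 = 6 ≡ 6, so v_3 = 6^{−1} = 11 (mod 13).
  i = 4 (α = 7): (7−3)(7−5)(7−4)(7−2) = 4·2·3·5 = 120 ≡ 3, so v_4 = 3^{−1} = 9 (mod 13).
  i = 5 (α = 2): (2−3)(2−5)(2−4)(2−7) = (−1)·(−3)·(−2)·(−5) = 30 ≡ 4, so v_5 = 4^{−1} = 10 (mod 13).
  v = [8, 1, 11, 9, 10].
Step 2: syndromes of r = [1, 5, 3, 7, 12] (all sums mod 13).
  S_0 = Σ v_i r_i = 8·1 + 1·5 + 11·3 + 9·7 + 10·12 = 229 ≡ 8.
  S_1 = Σ v_i α_i r_i = 8·3·1 + 1·5·5 + 11·4·3 + 9·7·7 + 10·2·12 = 862 ≡ 4.
  α_i^2 mod 13 = [9, 12, 3, 10, 4].
  S_2 = Σ v_i α_i^2 r_i = 8·9·1 + 1·12·5 + 11·3·3 + 9·10·7 + 10·4·12 = 1341 ≡ 2.
  S = (8, 4, 2) ≠ 0, so r is not a codeword (an error is present).
Step 3: locate the error. For a single error e at position i, S_ℓ = v_i·e·α_i^ℓ, so α_err = S_1/S_0.
  S_0^{−1} = 8^{−1} = 5 (mod 13), so α_err = 4·5 = 20 ≡ 7 = α_4. Error position i = 4.
  Consistency check: S_2/S_1 = 2·10 = 20 ≡ 7 = α_err ✓ (single-error assumption holds).
Step 4: error magnitude e = S_0/v_4 = S_0·∏_{j≠4}(α_4 − α_j) = 8·3 = 24 ≡ 11 (mod 13).
Step 5: correct position 4: c_4 = r_4 − e = 7 − 11 ≡ 9 (mod 13). Hence c = [1, 5, 3, 9, 12].
  Check: interpolating c through the α_i gives m(x) = 8 + 2·x (degree < 2) with m(α_i) = c_i for every i, so c is indeed a codeword.


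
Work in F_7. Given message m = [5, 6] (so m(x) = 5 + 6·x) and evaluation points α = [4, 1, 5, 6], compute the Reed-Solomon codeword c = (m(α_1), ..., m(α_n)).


c = [1, 4, 0, 6]

Message polynomial: m(x) = 5 + 6·x (mod 7).
For each evaluation point α_i, compute m(α_i) mod 7:
  α_1 = 4: Horner steps 6 → 1, so m(4) = 1.
  α_2 = 1: Horner steps 6 → 4, so m(1) = 4.
  α_3 = 5: Horner steps 6 → 0, so m(5) = 0.
  α_4 = 6: Horner steps 6 → 6, so m(6) = 6.
Codeword c = [1, 4, 0, 6] ∈ F_7^4.


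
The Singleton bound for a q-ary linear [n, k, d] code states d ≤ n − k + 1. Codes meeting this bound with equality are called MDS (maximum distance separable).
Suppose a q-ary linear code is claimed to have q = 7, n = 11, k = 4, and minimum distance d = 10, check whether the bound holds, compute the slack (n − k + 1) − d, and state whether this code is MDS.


Singleton RHS = n − k + 1 = 8, slack = -2, bound violated (no such code; not MDS).

Singleton bound: d ≤ n − k + 1.
Here n = 11, k = 4, so n − k + 1 = 8.
Given d = 10, check d ≤ 8: NO.
Slack = (n − k + 1) − d = -2.
The slack is negative: d = 10 exceeds n − k + 1 = 8 by 2, so the Singleton bound is violated and no linear [11, 4, 10]_7 code can exist. In particular it is not MDS (MDS requires d = n − k + 1 exactly).
Description: the claimed parameters are [11, 4, 10]_7; such a code would be impossible (violates the Singleton bound).


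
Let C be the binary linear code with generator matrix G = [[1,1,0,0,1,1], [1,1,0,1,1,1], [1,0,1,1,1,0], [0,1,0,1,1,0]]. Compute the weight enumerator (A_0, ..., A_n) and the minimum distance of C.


Weight distribution: A_0 = 1, A_1 = 1, A_2 = 2, A_3 = 6, A_4 = 5, A_5 = 1. Minimum distance d = 1.

Enumerate all 2^4 = 16 messages m ∈ F_2^4.
For each, compute codeword c = mG in F_2^6, then tally its weight.
  m = 0000 → c = 000000, weight = 0.
  m = 1000 → c = 110011, weight = 4.
  m = 0100 → c = 110111, weight = 5.
  m = 1100 → c = 000100, weight = 1.
  m = 0010 → c = 101110, weight = 4.
  m = 1010 → c = 011101, weight = 4.
  m = 0110 → c = 011001, weight = 3.
  m = 1110 → c = 101010, weight = 3.
  m = 0001 → c = 010110, weight = 3.
  m = 1001 → c = 100101, weight = 3.
  m = 0101 → c = 100001, weight = 2.
  m = 1101 → c = 010010, weight = 2.
  m = 0011 → c = 111000, weight = 3.
  m = 1011 → c = 001011, weight = 3.
  m = 0111 → c = 001111, weight = 4.
  m = 1111 → c = 111100, weight = 4.
Tally weights:
  weight 0: 1 codewords.
  weight 1: 1 codewords.
  weight 2: 2 codewords.
  weight 3: 6 codewords.
  weight 4: 5 codewords.
  weight 5: 1 codewords.
Minimum distance d = smallest w > 0 with A_w > 0 = 1.
Sanity: Σ A_w = 16 = 2^4 = 16 ✓.


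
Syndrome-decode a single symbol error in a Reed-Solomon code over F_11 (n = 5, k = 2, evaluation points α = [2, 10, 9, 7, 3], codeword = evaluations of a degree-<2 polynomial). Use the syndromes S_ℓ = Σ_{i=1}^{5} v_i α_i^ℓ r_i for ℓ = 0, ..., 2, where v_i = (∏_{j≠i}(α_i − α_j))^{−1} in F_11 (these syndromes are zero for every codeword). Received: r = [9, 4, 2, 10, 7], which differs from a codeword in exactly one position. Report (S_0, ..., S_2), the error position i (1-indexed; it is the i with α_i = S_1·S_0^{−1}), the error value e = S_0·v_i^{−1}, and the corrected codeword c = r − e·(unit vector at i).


S = (10, 2, 7), error at position 3, error magnitude e = 7, c = [9, 4, 6, 10, 7].

Step 1: column multipliers v_i = (∏_{j≠i}(α_i − α_j))^{−1} mod 11.
  i = 1 (α = 2): (2−10)(2−9)(2−7)(2−3) = (−8)·(−7)·(−5)·(−1) = 280 ≡ 5, so v_1 = 5^{−1} = 9 (mod 11).
  i = 2 (α = 10): (10−2)(10−9)(10−7)(10−3) = 8·1·3·7 = 168 ≡ 3, so v_2 = 3^{−1} = 4 (mod 11).
  i = 3 (α = 9): (9−2)(9−10)(9−7)(9−3) = 7·(−1)·2·6 = −84 ≡ 4, so v_3 = 4^{−1} = 3 (mod 11).
  i = 4 (α = 7): (7−2)(7−10)(7−9)(7−3) = 5·(−3)·(−2)·4 = 120 ≡ 10, so v_4 = 10^{−1} = 10 (mod 11).
  i = 5 (α = 3): (3−2)(3−10)(3−9)(3−7) = 1·(−7)·(−6)·(−4) = −168 ≡ 8, so v_5 = 8^{−1} = 7 (mod 11).
  v = [9, 4, 3, 10, 7].
Step 2: syndromes of r = [9, 4, 2, 10, 7] (all sums mod 11).
  S_0 = Σ v_i r_i = 9·9 + 4·4 + 3·2 + 10·10 + 7·7 = 252 ≡ 10.
  S_1 = Σ v_i α_i r_i = 9·2·9 + 4·10·4 + 3·9·2 + 10·7·10 + 7·3·7 = 1223 ≡ 2.
  α_i^2 mod 11 = [4, 1, 4, 5, 9].
  S_2 = Σ v_i α_i^2 r_i = 9·4·9 + 4·1·4 + 3·4·2 + 10·5·10 + 7·9·7 = 1305 ≡ 7.
  S = (10, 2, 7) ≠ 0, so r is not a codeword (an error is present).
Step 3: locate the error. For a single error e at position i, S_ℓ = v_i·e·α_i^ℓ, so α_err = S_1/S_0.
  S_0^{−1} = 10^{−1} = 10 (mod 11), so α_err = 2·10 = 20 ≡ 9 = α_3. Error position i = 3.
  Consistency check: S_2/S_1 = 7·6 = 42 ≡ 9 = α_err ✓ (single-error assumption holds).
Step 4: error magnitude e = S_0/v_3 = S_0·∏_{j≠3}(α_3 − α_j) = 10·4 = 40 ≡ 7 (mod 11).
Step 5: correct position 3: c_3 = r_3 − e = 2 − 7 ≡ 6 (mod 11). Hence c = [9, 4, 6, 10, 7].
  Check: interpolating c through the α_i gives m(x) = 2 + 9·x (degree < 2) with m(α_i) = c_i for every i, so c is indeed a codeword.


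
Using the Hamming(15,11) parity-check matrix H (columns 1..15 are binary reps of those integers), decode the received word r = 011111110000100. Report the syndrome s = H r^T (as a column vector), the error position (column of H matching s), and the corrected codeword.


s = (0, 1, 0, 0)^T, error position = 4, corrected codeword c = 011011110000100

Compute s = H r^T mod 2 one row at a time:
  s_1 = 1 + 0 + 0 + 0 + 0 + 1 + 0 + 0 = 2 ≡ 0 (mod 2).
  s_2 = 1 + 1 + 1 + 1 + 0 + 1 + 0 + 0 = 5 ≡ 1 (mod 2).
  s_3 = 1 + 1 + 1 + 1 + 0 + 0 + 0 + 0 = 4 ≡ 0 (mod 2).
  s_4 = 0 + 1 + 1 + 1 + 0 + 0 + 1 + 0 = 4 ≡ 0 (mod 2).
s = (0, 1, 0, 0)^T — this equals column 4 of H (binary 0100), so error is at position 4.
Correct: flip bit 4 of r = 011111110000100 to get c = 011011110000100.


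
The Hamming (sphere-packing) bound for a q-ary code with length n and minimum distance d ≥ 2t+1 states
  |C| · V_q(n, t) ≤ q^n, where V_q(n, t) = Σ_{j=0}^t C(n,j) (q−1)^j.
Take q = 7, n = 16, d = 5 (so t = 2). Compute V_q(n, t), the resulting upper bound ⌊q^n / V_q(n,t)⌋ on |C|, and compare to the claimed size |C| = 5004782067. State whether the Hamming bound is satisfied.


V_q(n, t) = 4417, q^n = 33232930569601, Hamming bound = 7523869270, |C| = 5004782067 ≤ bound (satisfied).

Step 1: Compute V_q(n, t) = Σ_{j=0}^2 C(n, j) (q−1)^j.
  j = 0: C(16,0)·(6)^0 = 1·1 = 1.
  j = 1: C(16,1)·(6)^1 = 16·6 = 96.
  j = 2: C(16,2)·(6)^2 = 120·36 = 4320.
  V_q(n, t) = 1 + 96 + 4320 = 4417.
Step 2: q^n = 7^16 = 33232930569601.
Step 3: Hamming bound ⌊q^n / V_q(n,t)⌋ = ⌊33232930569601/4417⌋ = 7523869270.
Step 4: Compare |C| = 5004782067 to 7523869270: satisfied.
The claimed |C| lies below the Hamming bound.


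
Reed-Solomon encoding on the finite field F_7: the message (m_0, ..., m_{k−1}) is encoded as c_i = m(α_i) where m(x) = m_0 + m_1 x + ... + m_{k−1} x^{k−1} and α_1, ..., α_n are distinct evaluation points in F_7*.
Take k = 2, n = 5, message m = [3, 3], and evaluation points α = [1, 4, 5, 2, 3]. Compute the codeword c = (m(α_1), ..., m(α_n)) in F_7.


c = [6, 1, 4, 2, 5]

Message polynomial: m(x) = 3 + 3·x (mod 7).
For each evaluation point α_i, compute m(α_i) mod 7:
  α_1 = 1: Horner steps 3 → 6, so m(1) = 6.
  α_2 = 4: Horner steps 3 → 1, so m(4) = 1.
  α_3 = 5: Horner steps 3 → 4, so m(5) = 4.
  α_4 = 2: Horner steps 3 → 2, so m(2) = 2.
  α_5 = 3: Horner steps 3 → 5, so m(3) = 5.
Codeword c = [6, 1, 4, 2, 5] ∈ F_7^5.


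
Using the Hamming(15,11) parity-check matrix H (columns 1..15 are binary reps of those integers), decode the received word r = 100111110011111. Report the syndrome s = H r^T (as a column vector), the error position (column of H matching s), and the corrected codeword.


s = (0, 0, 1, 0)^T, error position = 2, corrected codeword c = 110111110011111

Compute s = H r^T mod 2 one row at a time:
  s_1 = 1 + 0 + 0 + 1 + 1 + 1 + 1 + 1 = 6 ≡ 0 (mod 2).
  s_2 = 1 + 1 + 1 + 1 + 1 + 1 + 1 + 1 = 8 ≡ 0 (mod 2).
  s_3 = 0 + 0 + 1 + 1 + 0 + 1 + 1 + 1 = 5 ≡ 1 (mod 2).
  s_4 = 1 + 0 + 1 + 1 + 0 + 1 + 1 + 1 = 6 ≡ 0 (mod 2).
s = (0, 0, 1, 0)^T — this equals column 2 of H (binary 0010), so error is at position 2.
Correct: flip bit 2 of r = 100111110011111 to get c = 110111110011111.


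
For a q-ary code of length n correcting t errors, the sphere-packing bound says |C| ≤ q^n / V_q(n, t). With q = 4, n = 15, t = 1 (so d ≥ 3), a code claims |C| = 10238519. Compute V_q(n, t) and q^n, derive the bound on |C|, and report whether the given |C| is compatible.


V_q(n, t) = 46, q^n = 1073741824, Hamming bound = 23342213, |C| = 10238519 ≤ bound (satisfied).

Step 1: Compute V_q(n, t) = Σ_{j=0}^1 C(n, j) (q−1)^j.
  j = 0: C(15,0)·(3)^0 = 1·1 = 1.
  j = 1: C(15,1)·(3)^1 = 15·3 = 45.
  V_q(n, t) = 1 + 45 = 46.
Step 2: q^n = 4^15 = 1073741824.
Step 3: Hamming bound ⌊q^n / V_q(n,t)⌋ = ⌊1073741824/46⌋ = 23342213.
Step 4: Compare |C| = 10238519 to 23342213: satisfied.
The claimed |C| lies below the Hamming bound.


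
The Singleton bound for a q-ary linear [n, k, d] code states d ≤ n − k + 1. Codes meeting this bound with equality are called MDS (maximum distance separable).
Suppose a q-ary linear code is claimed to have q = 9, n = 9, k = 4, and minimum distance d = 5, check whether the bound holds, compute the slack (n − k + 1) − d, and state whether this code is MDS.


Singleton RHS = n − k + 1 = 6, slack = 1, bound satisfied, not MDS.

Singleton bound: d ≤ n − k + 1.
Here n = 9, k = 4, so n − k + 1 = 6.
Given d = 5, check d ≤ 6: YES.
Slack = (n − k + 1) − d = 1.
The code is NOT MDS (slack = 1 > 0).
Description: the claimed parameters are [9, 4, 5]_9; such a code would be non-MDS.


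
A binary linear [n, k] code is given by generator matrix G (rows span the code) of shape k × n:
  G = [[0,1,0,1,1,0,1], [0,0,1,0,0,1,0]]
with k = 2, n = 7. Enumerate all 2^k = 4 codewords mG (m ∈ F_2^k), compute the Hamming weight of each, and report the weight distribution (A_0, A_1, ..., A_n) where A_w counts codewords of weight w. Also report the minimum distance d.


Weight distribution: A_0 = 1, A_2 = 1, A_4 = 1, A_6 = 1. Minimum distance d = 2.

Enumerate all 2^2 = 4 messages m ∈ F_2^2.
For each, compute codeword c = mG in F_2^7, then tally its weight.
  m = 00 → c = 0000000, weight = 0.
  m = 10 → c = 0101101, weight = 4.
  m = 01 → c = 0010010, weight = 2.
  m = 11 → c = 0111111, weight = 6.
Tally weights:
  weight 0: 1 codewords.
  weight 2: 1 codewords.
  weight 4: 1 codewords.
  weight 6: 1 codewords.
Minimum distance d = smallest w > 0 with A_w > 0 = 2.
Sanity: Σ A_w = 4 = 2^2 = 4 ✓.


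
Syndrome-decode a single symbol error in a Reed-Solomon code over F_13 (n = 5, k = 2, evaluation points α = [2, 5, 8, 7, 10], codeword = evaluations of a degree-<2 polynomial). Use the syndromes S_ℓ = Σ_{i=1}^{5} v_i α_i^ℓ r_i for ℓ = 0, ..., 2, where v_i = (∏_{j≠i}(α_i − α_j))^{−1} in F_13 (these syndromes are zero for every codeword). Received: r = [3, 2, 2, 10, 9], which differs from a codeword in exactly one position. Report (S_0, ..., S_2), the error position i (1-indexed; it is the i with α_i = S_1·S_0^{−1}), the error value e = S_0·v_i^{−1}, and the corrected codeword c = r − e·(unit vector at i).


S = (9, 7, 4), error at position 3, error magnitude e = 1, c = [3, 2, 1, 10, 9].

Step 1: column multipliers v_i = (∏_{j≠i}(α_i − α_j))^{−1} mod 13.
  i = 1 (α = 2): (2−5)(2−8)(2−7)(2−10) = (−3)·(−6)·(−5)·(−8) = 720 ≡ 5, so v_1 = 5^{−1} = 8 (mod 13).
  i = 2 (α = 5): (5−2)(5−8)(5−7)(5−10) = 3·(−3)·(−2)·(−5) = −90 ≡ 1, so v_2 = 1^{−1} = 1 (mod 13).
  i = 3 (α = 8): (8−2)(8−5)(8−7)(8−10) = 6·3·1·(−2) = −36 ≡ 3, so v_3 = 3^{−1} = 9 (mod 13).
  i = 4 (α = 7): (7−2)(7−5)(7−8)(7−10) = 5·2·(−1)·(−3) = 30 ≡ 4, so v_4 = 4^{−1} = 10 (mod 13).
  i = 5 (α = 10): (10−2)(10−5)(10−8)(10−7) = 8·5·2·3 = 240 ≡ 6, so v_5 = 6^{−1} = 11 (mod 13).
  v = [8, 1, 9, 10, 11].
Step 2: syndromes of r = [3, 2, 2, 10, 9] (all sums mod 13).
  S_0 = Σ v_i r_i = 8·3 + 1·2 + 9·2 + 10·10 + 11·9 = 243 ≡ 9.
  S_1 = Σ v_i α_i r_i = 8·2·3 + 1·5·2 + 9·8·2 + 10·7·10 + 11·10·9 = 1892 ≡ 7.
  α_i^2 mod 13 = [4, 12, 12, 10, 9].
  S_2 = Σ v_i α_i^2 r_i = 8·4·3 + 1·12·2 + 9·12·2 + 10·10·10 + 11·9·9 = 2227 ≡ 4.
  S = (9, 7, 4) ≠ 0, so r is not a codeword (an error is present).
Step 3: locate the error. For a single error e at position i, S_ℓ = v_i·e·α_i^ℓ, so α_err = S_1/S_0.
  S_0^{−1} = 9^{−1} = 3 (mod 13), so α_err = 7·3 = 21 ≡ 8 = α_3. Error position i = 3.
  Consistency check: S_2/S_1 = 4·2 = 8 ≡ 8 = α_err ✓ (single-error assumption holds).
Step 4: error magnitude e = S_0/v_3 = S_0·∏_{j≠3}(α_3 − α_j) = 9·3 = 27 ≡ 1 (mod 13).
Step 5: correct position 3: c_3 = r_3 − e = 2 − 1 ≡ 1 (mod 13). Hence c = [3, 2, 1, 10, 9].
  Check: interpolating c through the α_i gives m(x) = 8 + 4·x (degree < 2) with m(α_i) = c_i for every i, so c is indeed a codeword.


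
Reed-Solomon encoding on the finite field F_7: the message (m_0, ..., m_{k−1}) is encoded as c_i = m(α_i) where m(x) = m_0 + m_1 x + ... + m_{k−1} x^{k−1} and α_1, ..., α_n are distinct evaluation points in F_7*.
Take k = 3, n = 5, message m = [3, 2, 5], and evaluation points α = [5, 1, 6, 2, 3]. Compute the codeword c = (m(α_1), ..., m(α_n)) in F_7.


c = [5, 3, 6, 6, 5]

Message polynomial: m(x) = 3 + 2·x + 5·x^2 (mod 7).
For each evaluation point α_i, compute m(α_i) mod 7:
  α_1 = 5: Horner steps 5 → 6 → 5, so m(5) = 5.
  α_2 = 1: Horner steps 5 → 0 → 3, so m(1) = 3.
  α_3 = 6: Horner steps 5 → 4 → 6, so m(6) = 6.
  α_4 = 2: Horner steps 5 → 5 → 6, so m(2) = 6.
  α_5 = 3: Horner steps 5 → 3 → 5, so m(3) = 5.
Codeword c = [5, 3, 6, 6, 5] ∈ F_7^5.


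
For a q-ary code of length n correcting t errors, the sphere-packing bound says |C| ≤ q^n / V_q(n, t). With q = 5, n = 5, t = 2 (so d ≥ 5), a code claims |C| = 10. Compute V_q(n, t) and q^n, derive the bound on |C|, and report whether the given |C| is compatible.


V_q(n, t) = 181, q^n = 3125, Hamming bound = 17, |C| = 10 ≤ bound (satisfied).

Step 1: Compute V_q(n, t) = Σ_{j=0}^2 C(n, j) (q−1)^j.
  j = 0: C(5,0)·(4)^0 = 1·1 = 1.
  j = 1: C(5,1)·(4)^1 = 5·4 = 20.
  j = 2: C(5,2)·(4)^2 = 10·16 = 160.
  V_q(n, t) = 1 + 20 + 160 = 181.
Step 2: q^n = 5^5 = 3125.
Step 3: Hamming bound ⌊q^n / V_q(n,t)⌋ = ⌊3125/181⌋ = 17.
Step 4: Compare |C| = 10 to 17: satisfied.
The claimed |C| lies below the Hamming bound.


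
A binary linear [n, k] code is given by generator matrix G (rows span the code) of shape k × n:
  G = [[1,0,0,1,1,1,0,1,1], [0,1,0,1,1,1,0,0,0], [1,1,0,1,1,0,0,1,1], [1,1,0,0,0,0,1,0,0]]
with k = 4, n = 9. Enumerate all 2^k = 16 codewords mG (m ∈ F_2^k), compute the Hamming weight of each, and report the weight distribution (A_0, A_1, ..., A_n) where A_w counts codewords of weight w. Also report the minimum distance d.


Weight distribution: A_0 = 1, A_2 = 2, A_3 = 3, A_4 = 3, A_5 = 4, A_6 = 2, A_7 = 1. Minimum distance d = 2.

Enumerate all 2^4 = 16 messages m ∈ F_2^4.
For each, compute codeword c = mG in F_2^9, then tally its weight.
  m = 0000 → c = 000000000, weight = 0.
  m = 1000 → c = 100111011, weight = 6.
  m = 0100 → c = 010111000, weight = 4.
  m = 1100 → c = 110000011, weight = 4.
  m = 0010 → c = 110110011, weight = 6.
  m = 1010 → c = 010001000, weight = 2.
  m = 0110 → c = 100001011, weight = 4.
  m = 1110 → c = 000110000, weight = 2.
  m = 0001 → c = 110000100, weight = 3.
  m = 1001 → c = 010111111, weight = 7.
  m = 0101 → c = 100111100, weight = 5.
  m = 1101 → c = 000000111, weight = 3.
  m = 0011 → c = 000110111, weight = 5.
  m = 1011 → c = 100001100, weight = 3.
  m = 0111 → c = 010001111, weight = 5.
  m = 1111 → c = 110110100, weight = 5.
Tally weights:
  weight 0: 1 codewords.
  weight 2: 2 codewords.
  weight 3: 3 codewords.
  weight 4: 3 codewords.
  weight 5: 4 codewords.
  weight 6: 2 codewords.
  weight 7: 1 codewords.
Minimum distance d = smallest w > 0 with A_w > 0 = 2.
Sanity: Σ A_w = 16 = 2^4 = 16 ✓.


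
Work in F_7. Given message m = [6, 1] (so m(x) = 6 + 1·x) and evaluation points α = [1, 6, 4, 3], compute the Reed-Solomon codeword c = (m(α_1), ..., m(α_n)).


c = [0, 5, 3, 2]

Message polynomial: m(x) = 6 + 1·x (mod 7).
For each evaluation point α_i, compute m(α_i) mod 7:
  α_1 = 1: Horner steps 1 → 0, so m(1) = 0.
  α_2 = 6: Horner steps 1 → 5, so m(6) = 5.
  α_3 = 4: Horner steps 1 → 3, so m(4) = 3.
  α_4 = 3: Horner steps 1 → 2, so m(3) = 2.
Codeword c = [0, 5, 3, 2] ∈ F_7^4.


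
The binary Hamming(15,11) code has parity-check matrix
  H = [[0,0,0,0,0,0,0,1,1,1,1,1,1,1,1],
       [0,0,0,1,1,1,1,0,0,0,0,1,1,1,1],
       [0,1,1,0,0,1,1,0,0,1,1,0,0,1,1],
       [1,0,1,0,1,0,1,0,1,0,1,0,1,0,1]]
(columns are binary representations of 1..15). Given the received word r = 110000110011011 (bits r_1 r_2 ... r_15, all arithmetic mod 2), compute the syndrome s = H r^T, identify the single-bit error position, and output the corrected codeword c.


s = (1, 0, 1, 0)^T, error position = 10, corrected codeword c = 110000110111011

Compute s = H r^T mod 2 one row at a time:
  s_1 = 1 + 0 + 0 + 1 + 1 + 0 + 1 + 1 = 5 ≡ 1 (mod 2).
  s_2 = 0 + 0 + 0 + 1 + 1 + 0 + 1 + 1 = 4 ≡ 0 (mod 2).
  s_3 = 1 + 0 + 0 + 1 + 0 + 1 + 1 + 1 = 5 ≡ 1 (mod 2).
  s_4 = 1 + 0 + 0 + 1 + 0 + 1 + 0 + 1 = 4 ≡ 0 (mod 2).
s = (1, 0, 1, 0)^T — this equals column 10 of H (binary 1010), so error is at position 10.
Correct: flip bit 10 of r = 110000110011011 to get c = 110000110111011.


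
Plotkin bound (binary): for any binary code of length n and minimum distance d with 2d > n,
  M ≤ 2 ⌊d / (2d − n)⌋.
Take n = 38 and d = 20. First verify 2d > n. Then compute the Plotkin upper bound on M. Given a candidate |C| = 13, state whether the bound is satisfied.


Plotkin bound M ≤ 20; given |C| = 13 ≤ bound (satisfied).

Check applicability: 2d = 40, n = 38.
2d − n = 2 > 0, so Plotkin applies.
Compute d/(2d−n) = 20/2 ≈ 10.0000.
⌊d/(2d−n)⌋ = 10.
Plotkin bound: M ≤ 2·10 = 20.
Given |C| = 13, check: satisfied.
This |C| is below the Plotkin bound.


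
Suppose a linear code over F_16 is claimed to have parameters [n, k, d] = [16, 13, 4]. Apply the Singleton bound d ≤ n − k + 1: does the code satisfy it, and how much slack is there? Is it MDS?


Singleton RHS = n − k + 1 = 4, slack = 0, bound satisfied, MDS.

Singleton bound: d ≤ n − k + 1.
Here n = 16, k = 13, so n − k + 1 = 4.
Given d = 4, check d ≤ 4: YES.
Slack = (n − k + 1) − d = 0.
The code is MDS (slack = 0).
Description: the claimed parameters are [16, 13, 4]_16; such a code would be MDS (meets Singleton bound).


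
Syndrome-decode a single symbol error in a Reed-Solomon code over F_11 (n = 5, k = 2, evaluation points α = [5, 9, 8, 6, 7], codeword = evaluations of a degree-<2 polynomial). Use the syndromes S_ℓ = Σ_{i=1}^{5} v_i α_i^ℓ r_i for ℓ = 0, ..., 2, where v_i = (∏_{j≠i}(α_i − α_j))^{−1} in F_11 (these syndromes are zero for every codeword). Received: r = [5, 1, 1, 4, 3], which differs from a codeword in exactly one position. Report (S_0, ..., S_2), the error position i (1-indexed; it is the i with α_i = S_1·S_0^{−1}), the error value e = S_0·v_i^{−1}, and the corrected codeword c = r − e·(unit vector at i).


S = (2, 5, 7), error at position 3, error magnitude e = 10, c = [5, 1, 2, 4, 3].

Step 1: column multipliers v_i = (∏_{j≠i}(α_i − α_j))^{−1} mod 11.
  i = 1 (α = 5): (5−9)(5−8)(5−6)(5−7) = (−4)·(−3)·(−1)·(−2) = 24 ≡ 2, so v_1 = 2^{−1} = 6 (mod 11).
  i = 2 (α = 9): (9−5)(9−8)(9−6)(9−7) = 4·1·3·2 = 24 ≡ 2, so v_2 = 2^{−1} = 6 (mod 11).
  i = 3 (α = 8): (8−5)(8−9)(8−6)(8−7) = 3·(−1)·2·1 = −6 ≡ 5, so v_3 = 5^{−1} = 9 (mod 11).
  i = 4 (α = 6): (6−5)(6−9)(6−8)(6−7) = 1·(−3)·(−2)·(−1) = −6 ≡ 5, so v_4 = 5^{−1} = 9 (mod 11).
  i = 5 (α = 7): (7−5)(7−9)(7−8)(7−6) = 2·(−2)·(−1)·1 = 4 ≡ 4, so v_5 = 4^{−1} = 3 (mod 11).
  v = [6, 6, 9, 9, 3].
Step 2: syndromes of r = [5, 1, 1, 4, 3] (all sums mod 11).
  S_0 = Σ v_i r_i = 6·5 + 6·1 + 9·1 + 9·4 + 3·3 = 90 ≡ 2.
  S_1 = Σ v_i α_i r_i = 6·5·5 + 6·9·1 + 9·8·1 + 9·6·4 + 3·7·3 = 555 ≡ 5.
  α_i^2 mod 11 = [3, 4, 9, 3, 5].
  S_2 = Σ v_i α_i^2 r_i = 6·3·5 + 6·4·1 + 9·9·1 + 9·3·4 + 3·5·3 = 348 ≡ 7.
  S = (2, 5, 7) ≠ 0, so r is not a codeword (an error is present).
Step 3: locate the error. For a single error e at position i, S_ℓ = v_i·e·α_i^ℓ, so α_err = S_1/S_0.
  S_0^{−1} = 2^{−1} = 6 (mod 11), so α_err = 5·6 = 30 ≡ 8 = α_3. Error position i = 3.
  Consistency check: S_2/S_1 = 7·9 = 63 ≡ 8 = α_err ✓ (single-error assumption holds).
Step 4: error magnitude e = S_0/v_3 = S_0·∏_{j≠3}(α_3 − α_j) = 2·5 = 10 ≡ 10 (mod 11).
Step 5: correct position 3: c_3 = r_3 − e = 1 − 10 ≡ 2 (mod 11). Hence c = [5, 1, 2, 4, 3].
  Check: interpolating c through the α_i gives m(x) = 10 + 10·x (degree < 2) with m(α_i) = c_i for every i, so c is indeed a codeword.


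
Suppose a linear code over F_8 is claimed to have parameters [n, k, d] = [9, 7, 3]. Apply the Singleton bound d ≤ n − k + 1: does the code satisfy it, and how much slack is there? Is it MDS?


Singleton RHS = n − k + 1 = 3, slack = 0, bound satisfied, MDS.

Singleton bound: d ≤ n − k + 1.
Here n = 9, k = 7, so n − k + 1 = 3.
Given d = 3, check d ≤ 3: YES.
Slack = (n − k + 1) − d = 0.
The code is MDS (slack = 0).
Description: the claimed parameters are [9, 7, 3]_8; such a code would be MDS (meets Singleton bound).


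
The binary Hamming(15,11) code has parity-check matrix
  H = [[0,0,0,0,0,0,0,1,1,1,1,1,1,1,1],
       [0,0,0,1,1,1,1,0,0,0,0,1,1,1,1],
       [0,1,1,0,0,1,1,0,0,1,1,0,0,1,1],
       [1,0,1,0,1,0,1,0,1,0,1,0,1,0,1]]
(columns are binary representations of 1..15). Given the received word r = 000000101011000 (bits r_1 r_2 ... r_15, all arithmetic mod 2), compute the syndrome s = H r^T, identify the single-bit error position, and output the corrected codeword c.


s = (1, 0, 0, 1)^T, error position = 9, corrected codeword c = 000000100011000

Compute s = H r^T mod 2 one row at a time:
  s_1 = 0 + 1 + 0 + 1 + 1 + 0 + 0 + 0 = 3 ≡ 1 (mod 2).
  s_2 = 0 + 0 + 0 + 1 + 1 + 0 + 0 + 0 = 2 ≡ 0 (mod 2).
  s_3 = 0 + 0 + 0 + 1 + 0 + 1 + 0 + 0 = 2 ≡ 0 (mod 2).
  s_4 = 0 + 0 + 0 + 1 + 1 + 1 + 0 + 0 = 3 ≡ 1 (mod 2).
s = (1, 0, 0, 1)^T — this equals column 9 of H (binary 1001), so error is at position 9.
Correct: flip bit 9 of r = 000000101011000 to get c = 000000100011000.


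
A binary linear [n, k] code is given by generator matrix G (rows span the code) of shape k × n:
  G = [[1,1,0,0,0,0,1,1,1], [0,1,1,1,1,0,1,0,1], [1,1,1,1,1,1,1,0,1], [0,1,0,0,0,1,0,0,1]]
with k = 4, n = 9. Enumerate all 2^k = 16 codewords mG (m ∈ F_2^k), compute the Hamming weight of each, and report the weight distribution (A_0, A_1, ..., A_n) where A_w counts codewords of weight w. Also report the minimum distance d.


Weight distribution: A_0 = 1, A_2 = 2, A_3 = 2, A_4 = 1, A_5 = 6, A_6 = 2, A_8 = 2. Minimum distance d = 2.

Enumerate all 2^4 = 16 messages m ∈ F_2^4.
For each, compute codeword c = mG in F_2^9, then tally its weight.
  m = 0000 → c = 000000000, weight = 0.
  m = 1000 → c = 110000111, weight = 5.
  m = 0100 → c = 011110101, weight = 6.
  m = 1100 → c = 101110010, weight = 5.
  m = 0010 → c = 111111101, weight = 8.
  m = 1010 → c = 001111010, weight = 5.
  m = 0110 → c = 100001000, weight = 2.
  m = 1110 → c = 010001111, weight = 5.
  m = 0001 → c = 010001001, weight = 3.
  m = 1001 → c = 100001110, weight = 4.
  m = 0101 → c = 001111100, weight = 5.
  m = 1101 → c = 111111011, weight = 8.
  m = 0011 → c = 101110100, weight = 5.
  m = 1011 → c = 011110011, weight = 6.
  m = 0111 → c = 110000001, weight = 3.
  m = 1111 → c = 000000110, weight = 2.
Tally weights:
  weight 0: 1 codewords.
  weight 2: 2 codewords.
  weight 3: 2 codewords.
  weight 4: 1 codewords.
  weight 5: 6 codewords.
  weight 6: 2 codewords.
  weight 8: 2 codewords.
Minimum distance d = smallest w > 0 with A_w > 0 = 2.
Sanity: Σ A_w = 16 = 2^4 = 16 ✓.


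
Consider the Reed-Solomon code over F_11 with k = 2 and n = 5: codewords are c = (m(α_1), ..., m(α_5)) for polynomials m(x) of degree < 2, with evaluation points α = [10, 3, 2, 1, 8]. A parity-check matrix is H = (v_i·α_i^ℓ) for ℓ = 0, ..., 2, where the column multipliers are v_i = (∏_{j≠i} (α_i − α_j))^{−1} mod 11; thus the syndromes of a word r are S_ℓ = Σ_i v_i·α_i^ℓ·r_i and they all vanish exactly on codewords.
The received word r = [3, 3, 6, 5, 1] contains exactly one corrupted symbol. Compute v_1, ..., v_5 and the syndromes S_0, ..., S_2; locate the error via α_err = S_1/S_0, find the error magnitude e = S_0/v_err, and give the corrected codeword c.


S = (10, 8, 2), error at position 2, error magnitude e = 7, c = [3, 7, 6, 5, 1].

Step 1: column multipliers v_i = (∏_{j≠i}(α_i − α_j))^{−1} mod 11.
  i = 1 (α = 10): (10−3)(10−2)(10−1)(10−8) = 7·8·9·2 = 1008 ≡ 7, so v_1 = 7^{−1} = 8 (mod 11).
  i = 2 (α = 3): (3−10)(3−2)(3−1)(3−8) = (−7)·1·2·(−5) = 70 ≡ 4, so v_2 = 4^{−1} = 3 (mod 11).
  i = 3 (α = 2): (2−10)(2−3)(2−1)(2−8) = (−8)·(−1)·1·(−6) = −48 ≡ 7, so v_3 = 7^{−1} = 8 (mod 11).
  i = 4 (α = 1): (1−10)(1−3)(1−2)(1−8) = (−9)·(−2)·(−1)·(−7) = 126 ≡ 5, so v_4 = 5^{−1} = 9 (mod 11).
  i = 5 (α = 8): (8−10)(8−3)(8−2)(8−1) = (−2)·5·6·7 = −420 ≡ 9, so v_5 = 9^{−1} = 5 (mod 11).
  v = [8, 3, 8, 9, 5].
Step 2: syndromes of r = [3, 3, 6, 5, 1] (all sums mod 11).
  S_0 = Σ v_i r_i = 8·3 + 3·3 + 8·6 + 9·5 + 5·1 = 131 ≡ 10.
  S_1 = Σ v_i α_i r_i = 8·10·3 + 3·3·3 + 8·2·6 + 9·1·5 + 5·8·1 = 448 ≡ 8.
  α_i^2 mod 11 = [1, 9, 4, 1, 9].
  S_2 = Σ v_i α_i^2 r_i = 8·1·3 + 3·9·3 + 8·4·6 + 9·1·5 + 5·9·1 = 387 ≡ 2.
  S = (10, 8, 2) ≠ 0, so r is not a codeword (an error is present).
Step 3: locate the error. For a single error e at position i, S_ℓ = v_i·e·α_i^ℓ, so α_err = S_1/S_0.
  S_0^{−1} = 10^{−1} = 10 (mod 11), so α_err = 8·10 = 80 ≡ 3 = α_2. Error position i = 2.
  Consistency check: S_2/S_1 = 2·7 = 14 ≡ 3 = α_err ✓ (single-error assumption holds).
Step 4: error magnitude e = S_0/v_2 = S_0·∏_{j≠2}(α_2 − α_j) = 10·4 = 40 ≡ 7 (mod 11).
Step 5: correct position 2: c_2 = r_2 − e = 3 − 7 ≡ 7 (mod 11). Hence c = [3, 7, 6, 5, 1].
  Check: interpolating c through the α_i gives m(x) = 4 + 1·x (degree < 2) with m(α_i) = c_i for every i, so c is indeed a codeword.


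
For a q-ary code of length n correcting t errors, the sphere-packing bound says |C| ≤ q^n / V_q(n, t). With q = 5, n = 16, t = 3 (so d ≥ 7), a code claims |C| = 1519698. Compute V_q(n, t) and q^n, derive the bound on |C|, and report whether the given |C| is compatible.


V_q(n, t) = 37825, q^n = 152587890625, Hamming bound = 4034048, |C| = 1519698 ≤ bound (satisfied).

Step 1: Compute V_q(n, t) = Σ_{j=0}^3 C(n, j) (q−1)^j.
  j = 0: C(16,0)·(4)^0 = 1·1 = 1.
  j = 1: C(16,1)·(4)^1 = 16·4 = 64.
  j = 2: C(16,2)·(4)^2 = 120·16 = 1920.
  j = 3: C(16,3)·(4)^3 = 560·64 = 35840.
  V_q(n, t) = 1 + 64 + 1920 + 35840 = 37825.
Step 2: q^n = 5^16 = 152587890625.
Step 3: Hamming bound ⌊q^n / V_q(n,t)⌋ = ⌊152587890625/37825⌋ = 4034048.
Step 4: Compare |C| = 1519698 to 4034048: satisfied.
The claimed |C| lies below the Hamming bound.


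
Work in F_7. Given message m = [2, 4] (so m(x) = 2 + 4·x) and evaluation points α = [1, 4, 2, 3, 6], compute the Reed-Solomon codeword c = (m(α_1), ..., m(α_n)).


c = [6, 4, 3, 0, 5]

Message polynomial: m(x) = 2 + 4·x (mod 7).
For each evaluation point α_i, compute m(α_i) mod 7:
  α_1 = 1: Horner steps 4 → 6, so m(1) = 6.
  α_2 = 4: Horner steps 4 → 4, so m(4) = 4.
  α_3 = 2: Horner steps 4 → 3, so m(2) = 3.
  α_4 = 3: Horner steps 4 → 0, so m(3) = 0.
  α_5 = 6: Horner steps 4 → 5, so m(6) = 5.
Codeword c = [6, 4, 3, 0, 5] ∈ F_7^5.


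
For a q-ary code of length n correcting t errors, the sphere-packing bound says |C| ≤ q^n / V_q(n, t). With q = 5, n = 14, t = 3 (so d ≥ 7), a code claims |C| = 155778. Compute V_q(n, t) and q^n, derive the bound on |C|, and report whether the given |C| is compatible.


V_q(n, t) = 24809, q^n = 6103515625, Hamming bound = 246020, |C| = 155778 ≤ bound (satisfied).

Step 1: Compute V_q(n, t) = Σ_{j=0}^3 C(n, j) (q−1)^j.
  j = 0: C(14,0)·(4)^0 = 1·1 = 1.
  j = 1: C(14,1)·(4)^1 = 14·4 = 56.
  j = 2: C(14,2)·(4)^2 = 91·16 = 1456.
  j = 3: C(14,3)·(4)^3 = 364·64 = 23296.
  V_q(n, t) = 1 + 56 + 1456 + 23296 = 24809.
Step 2: q^n = 5^14 = 6103515625.
Step 3: Hamming bound ⌊q^n / V_q(n,t)⌋ = ⌊6103515625/24809⌋ = 246020.
Step 4: Compare |C| = 155778 to 246020: satisfied.
The claimed |C| lies below the Hamming bound.


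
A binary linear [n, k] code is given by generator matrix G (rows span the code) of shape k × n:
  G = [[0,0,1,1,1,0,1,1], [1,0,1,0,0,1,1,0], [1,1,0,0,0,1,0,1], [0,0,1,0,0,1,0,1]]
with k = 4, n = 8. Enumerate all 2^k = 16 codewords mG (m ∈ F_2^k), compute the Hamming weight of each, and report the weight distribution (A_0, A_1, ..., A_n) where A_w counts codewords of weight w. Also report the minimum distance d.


Weight distribution: A_0 = 1, A_3 = 5, A_4 = 5, A_5 = 2, A_6 = 2, A_7 = 1. Minimum distance d = 3.

Enumerate all 2^4 = 16 messages m ∈ F_2^4.
For each, compute codeword c = mG in F_2^8, then tally its weight.
  m = 0000 → c = 00000000, weight = 0.
  m = 1000 → c = 00111011, weight = 5.
  m = 0100 → c = 10100110, weight = 4.
  m = 1100 → c = 10011101, weight = 5.
  m = 0010 → c = 11000101, weight = 4.
  m = 1010 → c = 11111110, weight = 7.
  m = 0110 → c = 01100011, weight = 4.
  m = 1110 → c = 01011000, weight = 3.
  m = 0001 → c = 00100101, weight = 3.
  m = 1001 → c = 00011110, weight = 4.
  m = 0101 → c = 10000011, weight = 3.
  m = 1101 → c = 10111000, weight = 4.
  m = 0011 → c = 11100000, weight = 3.
  m = 1011 → c = 11011011, weight = 6.
  m = 0111 → c = 01000110, weight = 3.
  m = 1111 → c = 01111101, weight = 6.
Tally weights:
  weight 0: 1 codewords.
  weight 3: 5 codewords.
  weight 4: 5 codewords.
  weight 5: 2 codewords.
  weight 6: 2 codewords.
  weight 7: 1 codewords.
Minimum distance d = smallest w > 0 with A_w > 0 = 3.
Sanity: Σ A_w = 16 = 2^4 = 16 ✓.


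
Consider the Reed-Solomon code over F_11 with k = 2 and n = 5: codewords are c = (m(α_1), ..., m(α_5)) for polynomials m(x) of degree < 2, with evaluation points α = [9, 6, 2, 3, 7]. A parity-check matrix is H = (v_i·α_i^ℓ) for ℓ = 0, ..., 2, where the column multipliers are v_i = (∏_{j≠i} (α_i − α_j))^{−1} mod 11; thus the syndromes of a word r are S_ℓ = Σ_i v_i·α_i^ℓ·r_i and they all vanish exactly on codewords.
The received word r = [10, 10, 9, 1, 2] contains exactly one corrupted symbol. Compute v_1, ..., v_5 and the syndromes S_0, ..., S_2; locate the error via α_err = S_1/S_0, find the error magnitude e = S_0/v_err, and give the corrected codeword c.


S = (9, 4, 3), error at position 1, error magnitude e = 2, c = [8, 10, 9, 1, 2].

Step 1: column multipliers v_i = (∏_{j≠i}(α_i − α_j))^{−1} mod 11.
  i = 1 (α = 9): (9−6)(9−2)(9−3)(9−7) = 3·7·6·2 = 252 ≡ 10, so v_1 = 10^{−1} = 10 (mod 11).
  i = 2 (α = 6): (6−9)(6−2)(6−3)(6−7) = (−3)·4·3·(−1) = 36 ≡ 3, so v_2 = 3^{−1} = 4 (mod 11).
  i = 3 (α = 2): (2−9)(2−6)(2−3)(2−7) = (−7)·(−4)·(−1)·(−5) = 140 ≡ 8, so v_3 = 8^{−1} = 7 (mod 11).
  i = 4 (α = 3): (3−9)(3−6)(3−2)(3−7) = (−6)·(−3)·1·(−4) = −72 ≡ 5, so v_4 = 5^{−1} = 9 (mod 11).
  i = 5 (α = 7): (7−9)(7−6)(7−2)(7−3) = (−2)·1·5·4 = −40 ≡ 4, so v_5 = 4^{−1} = 3 (mod 11).
  v = [10, 4, 7, 9, 3].
Step 2: syndromes of r = [10, 10, 9, 1, 2] (all sums mod 11).
  S_0 = Σ v_i r_i = 10·10 + 4·10 + 7·9 + 9·1 + 3·2 = 218 ≡ 9.
  S_1 = Σ v_i α_i r_i = 10·9·10 + 4·6·10 + 7·2·9 + 9·3·1 + 3·7·2 = 1335 ≡ 4.
  α_i^2 mod 11 = [4, 3, 4, 9, 5].
  S_2 = Σ v_i α_i^2 r_i = 10·4·10 + 4·3·10 + 7·4·9 + 9·9·1 + 3·5·2 = 883 ≡ 3.
  S = (9, 4, 3) ≠ 0, so r is not a codeword (an error is present).
Step 3: locate the error. For a single error e at position i, S_ℓ = v_i·e·α_i^ℓ, so α_err = S_1/S_0.
  S_0^{−1} = 9^{−1} = 5 (mod 11), so α_err = 4·5 = 20 ≡ 9 = α_1. Error position i = 1.
  Consistency check: S_2/S_1 = 3·3 = 9 ≡ 9 = α_err ✓ (single-error assumption holds).
Step 4: error magnitude e = S_0/v_1 = S_0·∏_{j≠1}(α_1 − α_j) = 9·10 = 90 ≡ 2 (mod 11).
Step 5: correct position 1: c_1 = r_1 − e = 10 − 2 ≡ 8 (mod 11). Hence c = [8, 10, 9, 1, 2].
  Check: interpolating c through the α_i gives m(x) = 3 + 3·x (degree < 2) with m(α_i) = c_i for every i, so c is indeed a codeword.


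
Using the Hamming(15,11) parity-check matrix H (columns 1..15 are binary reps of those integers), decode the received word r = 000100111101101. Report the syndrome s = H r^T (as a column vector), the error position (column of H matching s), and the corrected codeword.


s = (0, 1, 1, 0)^T, error position = 6, corrected codeword c = 000101111101101

Compute s = H r^T mod 2 one row at a time:
  s_1 = 1 + 1 + 1 + 0 + 1 + 1 + 0 + 1 = 6 ≡ 0 (mod 2).
  s_2 = 1 + 0 + 0 + 1 + 1 + 1 + 0 + 1 = 5 ≡ 1 (mod 2).
  s_3 = 0 + 0 + 0 + 1 + 1 + 0 + 0 + 1 = 3 ≡ 1 (mod 2).
  s_4 = 0 + 0 + 0 + 1 + 1 + 0 + 1 + 1 = 4 ≡ 0 (mod 2).
s = (0, 1, 1, 0)^T — this equals column 6 of H (binary 0110), so error is at position 6.
Correct: flip bit 6 of r = 000100111101101 to get c = 000101111101101.


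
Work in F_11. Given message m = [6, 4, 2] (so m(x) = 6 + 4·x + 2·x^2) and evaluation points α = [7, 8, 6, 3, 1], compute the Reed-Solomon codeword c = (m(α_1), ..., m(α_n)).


c = [0, 1, 3, 3, 1]

Message polynomial: m(x) = 6 + 4·x + 2·x^2 (mod 11).
For each evaluation point α_i, compute m(α_i) mod 11:
  α_1 = 7: Horner steps 2 → 7 → 0, so m(7) = 0.
  α_2 = 8: Horner steps 2 → 9 → 1, so m(8) = 1.
  α_3 = 6: Horner steps 2 → 5 → 3, so m(6) = 3.
  α_4 = 3: Horner steps 2 → 10 → 3, so m(3) = 3.
  α_5 = 1: Horner steps 2 → 6 → 1, so m(1) = 1.
Codeword c = [0, 1, 3, 3, 1] ∈ F_11^5.


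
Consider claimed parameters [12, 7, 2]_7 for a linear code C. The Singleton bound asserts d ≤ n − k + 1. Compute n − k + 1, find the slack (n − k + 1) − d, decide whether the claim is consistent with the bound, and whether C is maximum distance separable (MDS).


Singleton RHS = n − k + 1 = 6, slack = 4, bound satisfied, not MDS.

Singleton bound: d ≤ n − k + 1.
Here n = 12, k = 7, so n − k + 1 = 6.
Given d = 2, check d ≤ 6: YES.
Slack = (n − k + 1) − d = 4.
The code is NOT MDS (slack = 4 > 0).
Description: the claimed parameters are [12, 7, 2]_7; such a code would be non-MDS.


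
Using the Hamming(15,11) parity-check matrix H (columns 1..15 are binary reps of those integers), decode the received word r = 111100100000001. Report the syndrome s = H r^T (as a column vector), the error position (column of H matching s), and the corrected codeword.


s = (1, 1, 0, 0)^T, error position = 12, corrected codeword c = 111100100001001

Compute s = H r^T mod 2 one row at a time:
  s_1 = 0 + 0 + 0 + 0 + 0 + 0 + 0 + 1 = 1 ≡ 1 (mod 2).
  s_2 = 1 + 0 + 0 + 1 + 0 + 0 + 0 + 1 = 3 ≡ 1 (mod 2).
  s_3 = 1 + 1 + 0 + 1 + 0 + 0 + 0 + 1 = 4 ≡ 0 (mod 2).
  s_4 = 1 + 1 + 0 + 1 + 0 + 0 + 0 + 1 = 4 ≡ 0 (mod 2).
s = (1, 1, 0, 0)^T — this equals column 12 of H (binary 1100), so error is at position 12.
Correct: flip bit 12 of r = 111100100000001 to get c = 111100100001001.


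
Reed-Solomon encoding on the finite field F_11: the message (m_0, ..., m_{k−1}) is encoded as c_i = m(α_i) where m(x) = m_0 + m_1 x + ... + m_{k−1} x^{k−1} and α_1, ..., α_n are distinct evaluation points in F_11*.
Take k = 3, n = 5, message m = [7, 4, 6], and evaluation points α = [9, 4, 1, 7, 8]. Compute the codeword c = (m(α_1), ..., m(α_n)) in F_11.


c = [1, 9, 6, 10, 5]

Message polynomial: m(x) = 7 + 4·x + 6·x^2 (mod 11).
For each evaluation point α_i, compute m(α_i) mod 11:
  α_1 = 9: Horner steps 6 → 3 → 1, so m(9) = 1.
  α_2 = 4: Horner steps 6 → 6 → 9, so m(4) = 9.
  α_3 = 1: Horner steps 6 → 10 → 6, so m(1) = 6.
  α_4 = 7: Horner steps 6 → 2 → 10, so m(7) = 10.
  α_5 = 8: Horner steps 6 → 8 → 5, so m(8) = 5.
Codeword c = [1, 9, 6, 10, 5] ∈ F_11^5.


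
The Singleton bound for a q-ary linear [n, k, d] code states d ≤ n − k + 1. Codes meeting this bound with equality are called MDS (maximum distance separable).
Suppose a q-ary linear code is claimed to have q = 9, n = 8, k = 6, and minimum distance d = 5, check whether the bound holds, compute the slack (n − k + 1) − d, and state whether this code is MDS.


Singleton RHS = n − k + 1 = 3, slack = -2, bound violated (no such code; not MDS).

Singleton bound: d ≤ n − k + 1.
Here n = 8, k = 6, so n − k + 1 = 3.
Given d = 5, check d ≤ 3: NO.
Slack = (n − k + 1) − d = -2.
The slack is negative: d = 5 exceeds n − k + 1 = 3 by 2, so the Singleton bound is violated and no linear [8, 6, 5]_9 code can exist. In particular it is not MDS (MDS requires d = n − k + 1 exactly).
Description: the claimed parameters are [8, 6, 5]_9; such a code would be impossible (violates the Singleton bound).
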